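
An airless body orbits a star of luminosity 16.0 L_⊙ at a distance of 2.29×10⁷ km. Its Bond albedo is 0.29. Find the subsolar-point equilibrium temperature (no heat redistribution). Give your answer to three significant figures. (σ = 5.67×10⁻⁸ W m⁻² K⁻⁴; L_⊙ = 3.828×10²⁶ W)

d = 2.29×10⁷ km = 2.29×10¹⁰ m.
L = 16.0 × 3.828×10²⁶ = 6.12×10²⁷ W.
Flux: S = L/(4πd²) = 6.12×10²⁷/(4π×(2.29×10¹⁰)²) = 9.29×10⁵ W m⁻².
At the subsolar point the surface absorbs S(1−A) and emits σT⁴ per unit area — no factor of 4, since only the local patch is in balance.
T = [9.29×10⁵ × 0.71 / 5.67×10⁻⁸]^(1/4) = (1.16×10¹³)^(1/4) = 1850 K.

T_ss ≈ 1850 K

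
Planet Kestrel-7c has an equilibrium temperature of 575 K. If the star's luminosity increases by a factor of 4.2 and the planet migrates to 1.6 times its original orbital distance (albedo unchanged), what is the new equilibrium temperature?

T_eq ≈ 651 K

T_eq ∝ L^(1/4) · d^(−1/2).
T′ = 575 × 4.2^(1/4) / 1.6^(1/2) = 651 K.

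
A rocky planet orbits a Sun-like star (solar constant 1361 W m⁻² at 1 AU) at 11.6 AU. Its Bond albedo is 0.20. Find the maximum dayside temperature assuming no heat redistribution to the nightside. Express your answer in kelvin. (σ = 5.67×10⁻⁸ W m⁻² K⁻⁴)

Flux at 11.6 AU: S = 1361/11.6² = 10.1 W m⁻².
With no redistribution each surface element balances locally: S(1−A) = σT⁴.
T = [10.1 × 0.80 / 5.67×10⁻⁸]^(1/4) = (1.43×10⁸)^(1/4) = 109 K.

T_ss ≈ 109 K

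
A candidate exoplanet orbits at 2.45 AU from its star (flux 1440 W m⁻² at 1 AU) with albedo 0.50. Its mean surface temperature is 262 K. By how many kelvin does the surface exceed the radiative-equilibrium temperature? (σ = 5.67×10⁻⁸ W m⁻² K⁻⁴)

ΔT ≈ 110.4 K

S = 1440/2.45² = 239.9 W m⁻².
T_eq = [S(1−A)/(4σ)]^(1/4) = [239.9×0.50/(4×5.67×10⁻⁸)]^(1/4) = 151.6 K.
ΔT = T_surf − T_eq = 262 − 151.6.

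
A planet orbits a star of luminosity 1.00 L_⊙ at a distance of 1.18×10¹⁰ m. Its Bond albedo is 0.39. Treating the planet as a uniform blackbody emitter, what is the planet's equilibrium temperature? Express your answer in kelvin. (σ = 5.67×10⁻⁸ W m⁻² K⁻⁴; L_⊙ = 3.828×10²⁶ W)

T_eq ≈ 876 K

L = 1.00 × 3.828×10²⁶ = 3.83×10²⁶ W.
Flux: S = L/(4πd²) = 3.83×10²⁶/(4π×(1.18×10¹⁰)²) = 2.19×10⁵ W m⁻².
Energy balance: absorbed = emitted ⇒ πR²·S(1−A) = 4πR²·σT_eq⁴, so T_eq⁴ = S(1−A)/(4σ).
T_eq = [2.19×10⁵ × 0.61 / (4 × 5.67×10⁻⁸)]^(1/4) = (5.88×10¹¹)^(1/4) = 876 K.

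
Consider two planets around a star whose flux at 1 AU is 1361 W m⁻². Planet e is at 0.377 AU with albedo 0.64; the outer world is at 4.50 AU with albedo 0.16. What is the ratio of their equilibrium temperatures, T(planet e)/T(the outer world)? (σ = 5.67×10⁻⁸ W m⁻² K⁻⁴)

T₁/T₂ ≈ 2.795

T_eq = [S₀(1−A)/(4σd²)]^(1/4), so T ∝ (1−A)^(1/4) / √d.
T₁ = [1361×0.36/(4×5.67×10⁻⁸×0.377²)]^(1/4) = 351.12 K.
T₂ = [1361×0.84/(4×5.67×10⁻⁸×4.50²)]^(1/4) = 125.61 K.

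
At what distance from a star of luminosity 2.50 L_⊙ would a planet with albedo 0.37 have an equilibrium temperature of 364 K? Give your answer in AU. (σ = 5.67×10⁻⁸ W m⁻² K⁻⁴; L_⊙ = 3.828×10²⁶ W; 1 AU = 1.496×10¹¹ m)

d ≈ 0.734 AU

L = 2.50 × 3.828×10²⁶ = 9.57×10²⁶ W.
From T_eq⁴ = L(1−A)/(16πσd²): d = √[L(1−A)/(16πσT_eq⁴)].
d = √[9.57×10²⁶ × 0.63 / (16π × 5.67×10⁻⁸ × (364)⁴)] = 1.10×10¹¹ m = 0.734 AU.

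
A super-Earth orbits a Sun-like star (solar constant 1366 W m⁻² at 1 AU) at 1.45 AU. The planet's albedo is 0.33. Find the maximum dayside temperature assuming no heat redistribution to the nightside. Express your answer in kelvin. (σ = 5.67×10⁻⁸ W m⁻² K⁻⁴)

T_ss ≈ 296 K

Flux at 1.45 AU: S = 1366/1.45² = 650 W m⁻².
With no redistribution each surface element balances locally: S(1−A) = σT⁴.
T = [650 × 0.67 / 5.67×10⁻⁸]^(1/4) = (7.68×10⁹)^(1/4) = 296 K.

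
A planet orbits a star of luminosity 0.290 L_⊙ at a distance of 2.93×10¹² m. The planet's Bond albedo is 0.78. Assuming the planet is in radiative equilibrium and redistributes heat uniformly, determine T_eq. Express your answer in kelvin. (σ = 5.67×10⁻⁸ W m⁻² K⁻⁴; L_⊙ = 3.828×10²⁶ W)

L = 0.290 × 3.828×10²⁶ = 1.11×10²⁶ W.
Flux: S = L/(4πd²) = 1.11×10²⁶/(4π×(2.93×10¹²)²) = 1.03 W m⁻².
Energy balance: absorbed = emitted ⇒ πR²·S(1−A) = 4πR²·σT_eq⁴, so T_eq⁴ = S(1−A)/(4σ).
T_eq = [1.03 × 0.22 / (4 × 5.67×10⁻⁸)]^(1/4) = (9.98×10⁵)^(1/4) = 31.6 K.

T_eq ≈ 31.6 K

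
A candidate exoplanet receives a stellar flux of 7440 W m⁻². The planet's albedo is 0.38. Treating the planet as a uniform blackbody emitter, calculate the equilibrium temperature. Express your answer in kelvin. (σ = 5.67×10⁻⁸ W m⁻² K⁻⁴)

T_eq ≈ 378 K

Energy balance: absorbed = emitted ⇒ πR²·S(1−A) = 4πR²·σT_eq⁴, so T_eq⁴ = S(1−A)/(4σ).
T_eq = [7440 × 0.62 / (4 × 5.67×10⁻⁸)]^(1/4) = (2.03×10¹⁰)^(1/4) = 378 K.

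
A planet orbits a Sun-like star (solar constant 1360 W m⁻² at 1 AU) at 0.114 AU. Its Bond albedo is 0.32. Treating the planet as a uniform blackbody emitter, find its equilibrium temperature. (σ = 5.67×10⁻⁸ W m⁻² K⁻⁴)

T_eq ≈ 748 K

Flux at 0.114 AU: S = 1360/0.114² = 1.05×10⁵ W m⁻².
Energy balance: absorbed = emitted ⇒ πR²·S(1−A) = 4πR²·σT_eq⁴, so T_eq⁴ = S(1−A)/(4σ).
T_eq = [1.05×10⁵ × 0.68 / (4 × 5.67×10⁻⁸)]^(1/4) = (3.14×10¹¹)^(1/4) = 748 K.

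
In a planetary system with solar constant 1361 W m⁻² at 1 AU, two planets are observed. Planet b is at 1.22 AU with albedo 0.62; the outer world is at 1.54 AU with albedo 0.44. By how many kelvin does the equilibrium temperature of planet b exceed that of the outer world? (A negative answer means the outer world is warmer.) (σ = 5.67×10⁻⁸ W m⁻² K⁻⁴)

ΔT ≈ 3.8 K

T_eq = [S₀(1−A)/(4σd²)]^(1/4), so T ∝ (1−A)^(1/4) / √d.
T₁ = [1361×0.38/(4×5.67×10⁻⁸×1.22²)]^(1/4) = 197.84 K.
T₂ = [1361×0.56/(4×5.67×10⁻⁸×1.54²)]^(1/4) = 194.02 K.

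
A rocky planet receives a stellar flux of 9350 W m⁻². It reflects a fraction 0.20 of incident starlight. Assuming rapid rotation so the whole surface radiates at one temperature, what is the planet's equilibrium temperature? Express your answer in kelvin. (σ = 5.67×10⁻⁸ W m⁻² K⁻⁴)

T_eq ≈ 426 K

Energy balance: absorbed = emitted ⇒ πR²·S(1−A) = 4πR²·σT_eq⁴, so T_eq⁴ = S(1−A)/(4σ).
T_eq = [9350 × 0.80 / (4 × 5.67×10⁻⁸)]^(1/4) = (3.30×10¹⁰)^(1/4) = 426 K.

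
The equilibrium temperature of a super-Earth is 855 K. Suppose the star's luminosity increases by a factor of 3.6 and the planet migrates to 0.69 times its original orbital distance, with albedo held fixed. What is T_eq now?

T_eq ≈ 1420 K

T_eq ∝ L^(1/4) · d^(−1/2).
T′ = 855 × 3.6^(1/4) / 0.69^(1/2) = 1420 K.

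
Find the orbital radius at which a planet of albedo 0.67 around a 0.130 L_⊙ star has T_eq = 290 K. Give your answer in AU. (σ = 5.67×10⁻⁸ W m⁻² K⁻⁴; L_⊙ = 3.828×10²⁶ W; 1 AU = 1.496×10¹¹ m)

L = 0.130 × 3.828×10²⁶ = 4.98×10²⁵ W.
From T_eq⁴ = L(1−A)/(16πσd²): d = √[L(1−A)/(16πσT_eq⁴)].
d = √[4.98×10²⁵ × 0.33 / (16π × 5.67×10⁻⁸ × (290)⁴)] = 2.85×10¹⁰ m = 0.191 AU.

d ≈ 0.191 AU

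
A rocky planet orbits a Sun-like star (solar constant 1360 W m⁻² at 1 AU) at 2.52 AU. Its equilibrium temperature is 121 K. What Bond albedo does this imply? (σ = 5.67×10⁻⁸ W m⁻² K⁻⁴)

A ≈ 0.77

Flux at 2.52 AU: S = 1360/2.52² = 214 W m⁻².
From T_eq⁴ = S(1−A)/(4σ): 1−A = 4σT_eq⁴/S.
1−A = 4 × 5.67×10⁻⁸ × (121)⁴ / 214 = 0.227.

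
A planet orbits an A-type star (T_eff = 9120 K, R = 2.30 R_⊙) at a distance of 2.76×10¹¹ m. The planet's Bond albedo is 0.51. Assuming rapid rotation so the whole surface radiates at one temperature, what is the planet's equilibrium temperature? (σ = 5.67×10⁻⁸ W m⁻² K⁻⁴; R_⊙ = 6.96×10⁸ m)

R_⋆ = 2.30 × 6.96×10⁸ = 1.60×10⁹ m.
L = 4πR_⋆²σT_⋆⁴ = 4π(1.60×10⁹)² × 5.67×10⁻⁸ × (9120)⁴ = 1.26×10²⁸ W.
S = L/(4πd²) = 1.32×10⁴ W m⁻².
Energy balance: absorbed = emitted ⇒ πR²·S(1−A) = 4πR²·σT_eq⁴, so T_eq⁴ = S(1−A)/(4σ).
T_eq = [1.32×10⁴ × 0.49 / (4 × 5.67×10⁻⁸)]^(1/4) = (2.85×10¹⁰)^(1/4) = 411 K.

T_eq ≈ 411 K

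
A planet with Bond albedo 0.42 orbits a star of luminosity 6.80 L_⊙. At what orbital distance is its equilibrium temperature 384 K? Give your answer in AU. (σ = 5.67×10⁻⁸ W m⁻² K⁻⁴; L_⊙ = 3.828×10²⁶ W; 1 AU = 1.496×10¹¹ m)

d ≈ 1.04 AU

L = 6.80 × 3.828×10²⁶ = 2.60×10²⁷ W.
From T_eq⁴ = L(1−A)/(16πσd²): d = √[L(1−A)/(16πσT_eq⁴)].
d = √[2.60×10²⁷ × 0.58 / (16π × 5.67×10⁻⁸ × (384)⁴)] = 1.56×10¹¹ m = 1.04 AU.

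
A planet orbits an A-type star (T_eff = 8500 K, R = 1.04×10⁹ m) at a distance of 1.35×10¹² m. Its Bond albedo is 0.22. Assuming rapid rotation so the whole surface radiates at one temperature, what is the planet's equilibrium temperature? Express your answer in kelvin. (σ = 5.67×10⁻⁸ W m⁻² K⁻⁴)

L = 4πR_⋆²σT_⋆⁴ = 4π(1.04×10⁹)² × 5.67×10⁻⁸ × (8500)⁴ = 4.02×10²⁷ W.
S = L/(4πd²) = 176 W m⁻².
Energy balance: absorbed = emitted ⇒ πR²·S(1−A) = 4πR²·σT_eq⁴, so T_eq⁴ = S(1−A)/(4σ).
T_eq = [176 × 0.78 / (4 × 5.67×10⁻⁸)]^(1/4) = (6.04×10⁸)^(1/4) = 157 K.

T_eq ≈ 157 K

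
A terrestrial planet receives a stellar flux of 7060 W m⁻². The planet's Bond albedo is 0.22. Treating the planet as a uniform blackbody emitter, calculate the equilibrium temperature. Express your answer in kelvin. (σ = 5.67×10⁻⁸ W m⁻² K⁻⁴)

Energy balance: absorbed = emitted ⇒ πR²·S(1−A) = 4πR²·σT_eq⁴, so T_eq⁴ = S(1−A)/(4σ).
T_eq = [7060 × 0.78 / (4 × 5.67×10⁻⁸)]^(1/4) = (2.43×10¹⁰)^(1/4) = 395 K.

T_eq ≈ 395 K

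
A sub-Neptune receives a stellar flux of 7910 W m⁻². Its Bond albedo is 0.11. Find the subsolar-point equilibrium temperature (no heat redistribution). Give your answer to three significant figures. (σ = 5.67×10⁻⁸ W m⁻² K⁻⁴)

T_ss ≈ 594 K

At the subsolar point the surface absorbs S(1−A) and emits σT⁴ per unit area — no factor of 4, since only the local patch is in balance.
T = [7910 × 0.89 / 5.67×10⁻⁸]^(1/4) = (1.24×10¹¹)^(1/4) = 594 K.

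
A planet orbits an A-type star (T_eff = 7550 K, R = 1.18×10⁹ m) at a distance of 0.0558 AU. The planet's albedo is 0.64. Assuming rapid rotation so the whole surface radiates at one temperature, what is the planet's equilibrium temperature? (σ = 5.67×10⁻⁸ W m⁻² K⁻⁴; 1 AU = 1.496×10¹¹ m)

T_eq ≈ 1550 K

d = 0.0558 AU = 8.35×10⁹ m.
L = 4πR_⋆²σT_⋆⁴ = 4π(1.18×10⁹)² × 5.67×10⁻⁸ × (7550)⁴ = 3.22×10²⁷ W.
S = L/(4πd²) = 3.68×10⁶ W m⁻².
Energy balance: absorbed = emitted ⇒ πR²·S(1−A) = 4πR²·σT_eq⁴, so T_eq⁴ = S(1−A)/(4σ).
T_eq = [3.68×10⁶ × 0.36 / (4 × 5.67×10⁻⁸)]^(1/4) = (5.84×10¹²)^(1/4) = 1550 K.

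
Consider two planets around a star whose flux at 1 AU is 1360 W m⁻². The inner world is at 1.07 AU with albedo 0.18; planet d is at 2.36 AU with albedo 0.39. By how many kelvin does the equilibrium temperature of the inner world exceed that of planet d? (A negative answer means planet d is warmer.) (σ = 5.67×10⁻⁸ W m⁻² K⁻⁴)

ΔT ≈ 95.9 K

T_eq = [S₀(1−A)/(4σd²)]^(1/4), so T ∝ (1−A)^(1/4) / √d.
T₁ = [1360×0.82/(4×5.67×10⁻⁸×1.07²)]^(1/4) = 256.00 K.
T₂ = [1360×0.61/(4×5.67×10⁻⁸×2.36²)]^(1/4) = 160.08 K.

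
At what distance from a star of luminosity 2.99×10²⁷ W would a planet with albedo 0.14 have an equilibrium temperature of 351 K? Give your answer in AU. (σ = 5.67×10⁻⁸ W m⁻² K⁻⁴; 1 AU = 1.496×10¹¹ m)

From T_eq⁴ = L(1−A)/(16πσd²): d = √[L(1−A)/(16πσT_eq⁴)].
d = √[2.99×10²⁷ × 0.86 / (16π × 5.67×10⁻⁸ × (351)⁴)] = 2.44×10¹¹ m = 1.63 AU.

d ≈ 1.63 AU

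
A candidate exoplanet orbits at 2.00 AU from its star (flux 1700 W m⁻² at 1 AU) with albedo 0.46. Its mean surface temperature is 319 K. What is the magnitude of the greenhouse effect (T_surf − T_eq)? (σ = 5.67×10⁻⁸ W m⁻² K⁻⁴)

ΔT ≈ 140.6 K

S = 1700/2.00² = 425.0 W m⁻².
T_eq = [S(1−A)/(4σ)]^(1/4) = [425.0×0.54/(4×5.67×10⁻⁸)]^(1/4) = 178.4 K.
ΔT = T_surf − T_eq = 319 − 178.4.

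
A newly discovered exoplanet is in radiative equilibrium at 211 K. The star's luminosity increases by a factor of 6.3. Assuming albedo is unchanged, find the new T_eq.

T_eq ≈ 334 K

T_eq ∝ L^(1/4) · d^(−1/2).
T′ = 211 × 6.3^(1/4) = 334 K.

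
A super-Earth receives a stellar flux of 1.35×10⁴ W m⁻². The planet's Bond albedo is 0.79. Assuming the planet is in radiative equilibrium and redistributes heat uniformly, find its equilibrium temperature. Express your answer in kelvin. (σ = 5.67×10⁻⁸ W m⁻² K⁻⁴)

Energy balance: absorbed = emitted ⇒ πR²·S(1−A) = 4πR²·σT_eq⁴, so T_eq⁴ = S(1−A)/(4σ).
T_eq = [1.35×10⁴ × 0.21 / (4 × 5.67×10⁻⁸)]^(1/4) = (1.25×10¹⁰)^(1/4) = 334 K.

T_eq ≈ 334 K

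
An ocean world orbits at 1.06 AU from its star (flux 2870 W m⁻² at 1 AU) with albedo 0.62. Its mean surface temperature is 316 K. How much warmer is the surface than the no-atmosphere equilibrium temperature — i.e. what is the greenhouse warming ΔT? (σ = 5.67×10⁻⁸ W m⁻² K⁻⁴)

S = 2870/1.06² = 2554 W m⁻².
T_eq = [S(1−A)/(4σ)]^(1/4) = [2554×0.38/(4×5.67×10⁻⁸)]^(1/4) = 255.8 K.
ΔT = T_surf − T_eq = 316 − 255.8.

ΔT ≈ 60.2 K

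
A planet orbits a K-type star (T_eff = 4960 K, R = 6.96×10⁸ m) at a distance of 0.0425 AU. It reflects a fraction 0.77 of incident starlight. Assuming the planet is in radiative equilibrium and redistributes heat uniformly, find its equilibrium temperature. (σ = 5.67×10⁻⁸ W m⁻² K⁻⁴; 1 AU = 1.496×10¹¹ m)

d = 0.0425 AU = 6.36×10⁹ m.
L = 4πR_⋆²σT_⋆⁴ = 4π(6.96×10⁸)² × 5.67×10⁻⁸ × (4960)⁴ = 2.09×10²⁶ W.
S = L/(4πd²) = 4.11×10⁵ W m⁻².
Energy balance: absorbed = emitted ⇒ πR²·S(1−A) = 4πR²·σT_eq⁴, so T_eq⁴ = S(1−A)/(4σ).
T_eq = [4.11×10⁵ × 0.23 / (4 × 5.67×10⁻⁸)]^(1/4) = (4.17×10¹¹)^(1/4) = 804 K.

T_eq ≈ 804 K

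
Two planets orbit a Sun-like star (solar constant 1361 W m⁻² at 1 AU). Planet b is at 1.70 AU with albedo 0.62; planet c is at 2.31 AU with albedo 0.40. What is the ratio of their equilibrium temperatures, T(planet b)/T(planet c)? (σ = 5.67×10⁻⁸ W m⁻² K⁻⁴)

T₁/T₂ ≈ 1.040

T_eq = [S₀(1−A)/(4σd²)]^(1/4), so T ∝ (1−A)^(1/4) / √d.
T₁ = [1361×0.38/(4×5.67×10⁻⁸×1.70²)]^(1/4) = 167.60 K.
T₂ = [1361×0.60/(4×5.67×10⁻⁸×2.31²)]^(1/4) = 161.17 K.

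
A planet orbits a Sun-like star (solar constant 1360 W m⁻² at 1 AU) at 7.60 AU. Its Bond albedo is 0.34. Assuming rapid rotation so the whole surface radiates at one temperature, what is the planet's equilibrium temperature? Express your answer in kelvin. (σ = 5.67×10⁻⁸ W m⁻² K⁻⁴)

Flux at 7.60 AU: S = 1360/7.60² = 23.5 W m⁻².
Energy balance: absorbed = emitted ⇒ πR²·S(1−A) = 4πR²·σT_eq⁴, so T_eq⁴ = S(1−A)/(4σ).
T_eq = [23.5 × 0.66 / (4 × 5.67×10⁻⁸)]^(1/4) = (6.85×10⁷)^(1/4) = 91.0 K.

T_eq ≈ 91.0 K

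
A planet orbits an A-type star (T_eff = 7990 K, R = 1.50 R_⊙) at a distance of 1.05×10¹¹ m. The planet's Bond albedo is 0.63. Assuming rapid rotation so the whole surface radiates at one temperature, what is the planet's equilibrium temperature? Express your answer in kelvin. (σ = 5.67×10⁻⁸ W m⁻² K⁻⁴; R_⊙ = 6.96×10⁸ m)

R_⋆ = 1.50 × 6.96×10⁸ = 1.04×10⁹ m.
L = 4πR_⋆²σT_⋆⁴ = 4π(1.04×10⁹)² × 5.67×10⁻⁸ × (7990)⁴ = 3.17×10²⁷ W.
S = L/(4πd²) = 2.28×10⁴ W m⁻².
Energy balance: absorbed = emitted ⇒ πR²·S(1−A) = 4πR²·σT_eq⁴, so T_eq⁴ = S(1−A)/(4σ).
T_eq = [2.28×10⁴ × 0.37 / (4 × 5.67×10⁻⁸)]^(1/4) = (3.73×10¹⁰)^(1/4) = 439 K.

T_eq ≈ 439 K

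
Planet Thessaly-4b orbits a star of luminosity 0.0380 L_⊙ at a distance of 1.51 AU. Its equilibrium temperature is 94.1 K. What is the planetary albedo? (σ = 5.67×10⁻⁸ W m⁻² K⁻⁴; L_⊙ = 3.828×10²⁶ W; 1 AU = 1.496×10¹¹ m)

d = 1.51 AU = 2.26×10¹¹ m.
L = 0.0380 × 3.828×10²⁶ = 1.45×10²⁵ W.
Flux: S = L/(4πd²) = 1.45×10²⁵/(4π×(2.26×10¹¹)²) = 22.7 W m⁻².
From T_eq⁴ = S(1−A)/(4σ): 1−A = 4σT_eq⁴/S.
1−A = 4 × 5.67×10⁻⁸ × (94.1)⁴ / 22.7 = 0.784.

A ≈ 0.22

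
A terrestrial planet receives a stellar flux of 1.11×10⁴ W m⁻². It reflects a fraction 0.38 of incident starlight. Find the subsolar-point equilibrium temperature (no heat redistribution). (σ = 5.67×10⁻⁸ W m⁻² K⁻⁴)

T_ss ≈ 590 K

At the subsolar point the surface absorbs S(1−A) and emits σT⁴ per unit area — no factor of 4, since only the local patch is in balance.
T = [1.11×10⁴ × 0.62 / 5.67×10⁻⁸]^(1/4) = (1.21×10¹¹)^(1/4) = 590 K.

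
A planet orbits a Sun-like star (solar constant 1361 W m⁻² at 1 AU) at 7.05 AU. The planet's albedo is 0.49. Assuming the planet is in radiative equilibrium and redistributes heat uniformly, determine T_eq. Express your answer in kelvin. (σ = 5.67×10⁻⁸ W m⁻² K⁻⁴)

Flux at 7.05 AU: S = 1361/7.05² = 27.4 W m⁻².
Energy balance: absorbed = emitted ⇒ πR²·S(1−A) = 4πR²·σT_eq⁴, so T_eq⁴ = S(1−A)/(4σ).
T_eq = [27.4 × 0.51 / (4 × 5.67×10⁻⁸)]^(1/4) = (6.16×10⁷)^(1/4) = 88.6 K.

T_eq ≈ 88.6 K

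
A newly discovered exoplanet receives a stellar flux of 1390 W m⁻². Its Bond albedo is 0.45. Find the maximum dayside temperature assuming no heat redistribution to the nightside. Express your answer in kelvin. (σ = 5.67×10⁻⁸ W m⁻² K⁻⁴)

T_ss ≈ 341 K

With no redistribution each surface element balances locally: S(1−A) = σT⁴.
T = [1390 × 0.55 / 5.67×10⁻⁸]^(1/4) = (1.35×10¹⁰)^(1/4) = 341 K.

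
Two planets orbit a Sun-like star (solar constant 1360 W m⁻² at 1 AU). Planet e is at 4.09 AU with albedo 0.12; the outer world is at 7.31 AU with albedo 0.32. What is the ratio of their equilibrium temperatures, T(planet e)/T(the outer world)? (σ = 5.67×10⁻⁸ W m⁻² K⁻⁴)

T_eq = [S₀(1−A)/(4σd²)]^(1/4), so T ∝ (1−A)^(1/4) / √d.
T₁ = [1360×0.88/(4×5.67×10⁻⁸×4.09²)]^(1/4) = 133.27 K.
T₂ = [1360×0.68/(4×5.67×10⁻⁸×7.31²)]^(1/4) = 93.46 K.

T₁/T₂ ≈ 1.426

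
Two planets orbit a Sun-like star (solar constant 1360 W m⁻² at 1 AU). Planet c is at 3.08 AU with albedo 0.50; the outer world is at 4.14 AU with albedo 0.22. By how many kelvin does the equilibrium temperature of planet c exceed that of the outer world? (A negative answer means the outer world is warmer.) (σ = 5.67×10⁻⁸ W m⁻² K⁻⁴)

T_eq = [S₀(1−A)/(4σd²)]^(1/4), so T ∝ (1−A)^(1/4) / √d.
T₁ = [1360×0.50/(4×5.67×10⁻⁸×3.08²)]^(1/4) = 133.33 K.
T₂ = [1360×0.78/(4×5.67×10⁻⁸×4.14²)]^(1/4) = 128.53 K.

ΔT ≈ 4.8 K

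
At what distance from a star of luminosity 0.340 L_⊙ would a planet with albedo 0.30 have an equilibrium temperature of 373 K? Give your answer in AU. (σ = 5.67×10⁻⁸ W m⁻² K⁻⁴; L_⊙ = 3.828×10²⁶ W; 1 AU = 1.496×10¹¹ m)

L = 0.340 × 3.828×10²⁶ = 1.30×10²⁶ W.
From T_eq⁴ = L(1−A)/(16πσd²): d = √[L(1−A)/(16πσT_eq⁴)].
d = √[1.30×10²⁶ × 0.70 / (16π × 5.67×10⁻⁸ × (373)⁴)] = 4.06×10¹⁰ m = 0.272 AU.

d ≈ 0.272 AU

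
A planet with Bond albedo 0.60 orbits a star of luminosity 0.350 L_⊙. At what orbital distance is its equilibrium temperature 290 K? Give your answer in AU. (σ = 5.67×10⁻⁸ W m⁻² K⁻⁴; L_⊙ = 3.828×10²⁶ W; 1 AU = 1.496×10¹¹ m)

L = 0.350 × 3.828×10²⁶ = 1.34×10²⁶ W.
From T_eq⁴ = L(1−A)/(16πσd²): d = √[L(1−A)/(16πσT_eq⁴)].
d = √[1.34×10²⁶ × 0.40 / (16π × 5.67×10⁻⁸ × (290)⁴)] = 5.16×10¹⁰ m = 0.345 AU.

d ≈ 0.345 AU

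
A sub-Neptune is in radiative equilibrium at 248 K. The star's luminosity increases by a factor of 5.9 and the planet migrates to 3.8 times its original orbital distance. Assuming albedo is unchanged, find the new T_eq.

T_eq ≈ 198 K

T_eq ∝ L^(1/4) · d^(−1/2).
T′ = 248 × 5.9^(1/4) / 3.8^(1/2) = 198 K.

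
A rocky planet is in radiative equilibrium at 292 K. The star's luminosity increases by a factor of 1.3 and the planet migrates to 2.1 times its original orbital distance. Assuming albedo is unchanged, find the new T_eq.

T_eq ∝ L^(1/4) · d^(−1/2).
T′ = 292 × 1.3^(1/4) / 2.1^(1/2) = 215 K.

T_eq ≈ 215 K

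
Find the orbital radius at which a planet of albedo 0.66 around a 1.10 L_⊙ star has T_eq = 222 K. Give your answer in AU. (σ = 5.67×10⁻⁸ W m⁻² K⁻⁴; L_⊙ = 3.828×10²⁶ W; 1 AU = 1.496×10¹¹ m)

d ≈ 0.961 AU

L = 1.10 × 3.828×10²⁶ = 4.21×10²⁶ W.
From T_eq⁴ = L(1−A)/(16πσd²): d = √[L(1−A)/(16πσT_eq⁴)].
d = √[4.21×10²⁶ × 0.34 / (16π × 5.67×10⁻⁸ × (222)⁴)] = 1.44×10¹¹ m = 0.961 AU.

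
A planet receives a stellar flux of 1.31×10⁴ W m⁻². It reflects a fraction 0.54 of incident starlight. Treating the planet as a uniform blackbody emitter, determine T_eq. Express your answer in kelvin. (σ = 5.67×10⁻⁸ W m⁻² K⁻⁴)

Energy balance: absorbed = emitted ⇒ πR²·S(1−A) = 4πR²·σT_eq⁴, so T_eq⁴ = S(1−A)/(4σ).
T_eq = [1.31×10⁴ × 0.46 / (4 × 5.67×10⁻⁸)]^(1/4) = (2.66×10¹⁰)^(1/4) = 404 K.

T_eq ≈ 404 K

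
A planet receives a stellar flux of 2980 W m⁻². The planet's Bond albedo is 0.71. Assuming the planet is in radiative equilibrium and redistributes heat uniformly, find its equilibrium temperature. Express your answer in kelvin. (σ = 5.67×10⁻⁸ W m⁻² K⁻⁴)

Energy balance: absorbed = emitted ⇒ πR²·S(1−A) = 4πR²·σT_eq⁴, so T_eq⁴ = S(1−A)/(4σ).
T_eq = [2980 × 0.29 / (4 × 5.67×10⁻⁸)]^(1/4) = (3.81×10⁹)^(1/4) = 248 K.

T_eq ≈ 248 K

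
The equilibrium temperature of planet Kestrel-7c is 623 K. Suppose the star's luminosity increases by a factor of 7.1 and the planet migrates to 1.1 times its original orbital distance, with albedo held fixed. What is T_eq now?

T_eq ≈ 970 K

T_eq ∝ L^(1/4) · d^(−1/2).
T′ = 623 × 7.1^(1/4) / 1.1^(1/2) = 970 K.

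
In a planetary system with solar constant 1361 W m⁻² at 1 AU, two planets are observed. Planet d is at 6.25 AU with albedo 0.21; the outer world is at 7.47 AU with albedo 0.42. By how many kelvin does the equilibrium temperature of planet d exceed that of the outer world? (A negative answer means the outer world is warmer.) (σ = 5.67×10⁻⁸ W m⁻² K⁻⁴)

ΔT ≈ 16.1 K

T_eq = [S₀(1−A)/(4σd²)]^(1/4), so T ∝ (1−A)^(1/4) / √d.
T₁ = [1361×0.79/(4×5.67×10⁻⁸×6.25²)]^(1/4) = 104.96 K.
T₂ = [1361×0.58/(4×5.67×10⁻⁸×7.47²)]^(1/4) = 88.87 K.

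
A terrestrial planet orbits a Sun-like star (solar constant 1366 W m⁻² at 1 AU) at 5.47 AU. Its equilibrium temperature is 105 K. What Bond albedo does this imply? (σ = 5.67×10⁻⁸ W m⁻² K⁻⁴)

A ≈ 0.40

Flux at 5.47 AU: S = 1366/5.47² = 45.7 W m⁻².
From T_eq⁴ = S(1−A)/(4σ): 1−A = 4σT_eq⁴/S.
1−A = 4 × 5.67×10⁻⁸ × (105)⁴ / 45.7 = 0.604.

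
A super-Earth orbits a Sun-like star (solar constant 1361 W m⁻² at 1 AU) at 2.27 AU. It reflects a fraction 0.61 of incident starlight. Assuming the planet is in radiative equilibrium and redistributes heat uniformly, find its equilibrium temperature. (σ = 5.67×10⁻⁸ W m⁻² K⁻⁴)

Flux at 2.27 AU: S = 1361/2.27² = 264 W m⁻².
Energy balance: absorbed = emitted ⇒ πR²·S(1−A) = 4πR²·σT_eq⁴, so T_eq⁴ = S(1−A)/(4σ).
T_eq = [264 × 0.39 / (4 × 5.67×10⁻⁸)]^(1/4) = (4.54×10⁸)^(1/4) = 146 K.

T_eq ≈ 146 K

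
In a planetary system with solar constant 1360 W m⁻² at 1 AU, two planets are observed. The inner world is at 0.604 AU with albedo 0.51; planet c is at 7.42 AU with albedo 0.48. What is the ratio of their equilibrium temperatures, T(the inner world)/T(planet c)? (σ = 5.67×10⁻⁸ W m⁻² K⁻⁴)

T_eq = [S₀(1−A)/(4σd²)]^(1/4), so T ∝ (1−A)^(1/4) / √d.
T₁ = [1360×0.49/(4×5.67×10⁻⁸×0.604²)]^(1/4) = 299.57 K.
T₂ = [1360×0.52/(4×5.67×10⁻⁸×7.42²)]^(1/4) = 86.75 K.

T₁/T₂ ≈ 3.453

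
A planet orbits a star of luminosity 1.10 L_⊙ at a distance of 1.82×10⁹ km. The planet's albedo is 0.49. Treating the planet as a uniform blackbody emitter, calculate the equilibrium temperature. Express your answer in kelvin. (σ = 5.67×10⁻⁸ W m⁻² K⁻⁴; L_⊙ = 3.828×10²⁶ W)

T_eq ≈ 69.1 K

d = 1.82×10⁹ km = 1.82×10¹² m.
L = 1.10 × 3.828×10²⁶ = 4.21×10²⁶ W.
Flux: S = L/(4πd²) = 4.21×10²⁶/(4π×(1.82×10¹²)²) = 10.1 W m⁻².
Energy balance: absorbed = emitted ⇒ πR²·S(1−A) = 4πR²·σT_eq⁴, so T_eq⁴ = S(1−A)/(4σ).
T_eq = [10.1 × 0.51 / (4 × 5.67×10⁻⁸)]^(1/4) = (2.27×10⁷)^(1/4) = 69.1 K.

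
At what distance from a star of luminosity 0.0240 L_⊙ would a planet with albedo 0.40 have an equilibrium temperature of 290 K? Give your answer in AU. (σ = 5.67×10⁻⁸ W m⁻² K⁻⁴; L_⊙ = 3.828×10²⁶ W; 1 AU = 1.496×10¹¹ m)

L = 0.0240 × 3.828×10²⁶ = 9.19×10²⁴ W.
From T_eq⁴ = L(1−A)/(16πσd²): d = √[L(1−A)/(16πσT_eq⁴)].
d = √[9.19×10²⁴ × 0.60 / (16π × 5.67×10⁻⁸ × (290)⁴)] = 1.65×10¹⁰ m = 0.111 AU.

d ≈ 0.111 AU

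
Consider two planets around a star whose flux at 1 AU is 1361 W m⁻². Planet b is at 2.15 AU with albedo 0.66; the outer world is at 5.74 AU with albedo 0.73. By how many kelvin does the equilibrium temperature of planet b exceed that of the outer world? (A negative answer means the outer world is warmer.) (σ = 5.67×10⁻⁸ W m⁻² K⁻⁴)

ΔT ≈ 61.2 K

T_eq = [S₀(1−A)/(4σd²)]^(1/4), so T ∝ (1−A)^(1/4) / √d.
T₁ = [1361×0.34/(4×5.67×10⁻⁸×2.15²)]^(1/4) = 144.95 K.
T₂ = [1361×0.27/(4×5.67×10⁻⁸×5.74²)]^(1/4) = 83.74 K.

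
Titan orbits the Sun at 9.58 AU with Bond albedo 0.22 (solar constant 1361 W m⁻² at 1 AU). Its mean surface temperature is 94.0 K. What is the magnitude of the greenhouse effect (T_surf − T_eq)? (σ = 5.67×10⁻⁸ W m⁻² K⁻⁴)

ΔT ≈ 9.5 K

S = 1361/9.58² = 14.83 W m⁻².
T_eq = [S(1−A)/(4σ)]^(1/4) = [14.83×0.78/(4×5.67×10⁻⁸)]^(1/4) = 84.5 K.
ΔT = T_surf − T_eq = 94 − 84.5.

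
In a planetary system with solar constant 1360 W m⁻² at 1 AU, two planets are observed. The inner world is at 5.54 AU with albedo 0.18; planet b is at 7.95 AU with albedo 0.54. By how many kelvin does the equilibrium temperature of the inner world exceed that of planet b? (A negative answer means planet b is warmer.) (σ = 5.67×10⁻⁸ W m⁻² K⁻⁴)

ΔT ≈ 31.2 K

T_eq = [S₀(1−A)/(4σd²)]^(1/4), so T ∝ (1−A)^(1/4) / √d.
T₁ = [1360×0.82/(4×5.67×10⁻⁸×5.54²)]^(1/4) = 112.51 K.
T₂ = [1360×0.46/(4×5.67×10⁻⁸×7.95²)]^(1/4) = 81.28 K.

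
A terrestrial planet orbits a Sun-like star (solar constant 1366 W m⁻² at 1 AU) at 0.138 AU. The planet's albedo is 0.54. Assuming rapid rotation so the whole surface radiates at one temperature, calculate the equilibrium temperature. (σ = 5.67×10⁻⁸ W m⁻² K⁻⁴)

T_eq ≈ 618 K

Flux at 0.138 AU: S = 1366/0.138² = 7.17×10⁴ W m⁻².
Energy balance: absorbed = emitted ⇒ πR²·S(1−A) = 4πR²·σT_eq⁴, so T_eq⁴ = S(1−A)/(4σ).
T_eq = [7.17×10⁴ × 0.46 / (4 × 5.67×10⁻⁸)]^(1/4) = (1.45×10¹¹)^(1/4) = 618 K.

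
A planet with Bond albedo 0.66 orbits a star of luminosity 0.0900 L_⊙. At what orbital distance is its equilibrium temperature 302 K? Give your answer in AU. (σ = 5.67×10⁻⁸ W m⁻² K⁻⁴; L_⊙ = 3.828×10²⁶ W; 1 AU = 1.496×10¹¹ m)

d ≈ 0.149 AU

L = 0.0900 × 3.828×10²⁶ = 3.45×10²⁵ W.
From T_eq⁴ = L(1−A)/(16πσd²): d = √[L(1−A)/(16πσT_eq⁴)].
d = √[3.45×10²⁵ × 0.34 / (16π × 5.67×10⁻⁸ × (302)⁴)] = 2.22×10¹⁰ m = 0.149 AU.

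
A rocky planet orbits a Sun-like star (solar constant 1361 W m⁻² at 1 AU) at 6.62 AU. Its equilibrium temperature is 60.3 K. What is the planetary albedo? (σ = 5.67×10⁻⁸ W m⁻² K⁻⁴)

Flux at 6.62 AU: S = 1361/6.62² = 31.1 W m⁻².
From T_eq⁴ = S(1−A)/(4σ): 1−A = 4σT_eq⁴/S.
1−A = 4 × 5.67×10⁻⁸ × (60.3)⁴ / 31.1 = 0.097.

A ≈ 0.90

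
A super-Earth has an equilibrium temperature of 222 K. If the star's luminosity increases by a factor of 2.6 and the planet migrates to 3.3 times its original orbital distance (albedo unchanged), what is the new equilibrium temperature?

T_eq ∝ L^(1/4) · d^(−1/2).
T′ = 222 × 2.6^(1/4) / 3.3^(1/2) = 155 K.

T_eq ≈ 155 K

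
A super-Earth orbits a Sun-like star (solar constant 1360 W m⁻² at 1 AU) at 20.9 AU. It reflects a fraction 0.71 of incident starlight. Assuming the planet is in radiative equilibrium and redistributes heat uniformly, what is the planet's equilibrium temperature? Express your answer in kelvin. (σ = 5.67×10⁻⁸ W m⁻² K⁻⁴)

T_eq ≈ 44.7 K

Flux at 20.9 AU: S = 1360/20.9² = 3.11 W m⁻².
Energy balance: absorbed = emitted ⇒ πR²·S(1−A) = 4πR²·σT_eq⁴, so T_eq⁴ = S(1−A)/(4σ).
T_eq = [3.11 × 0.29 / (4 × 5.67×10⁻⁸)]^(1/4) = (3.98×10⁶)^(1/4) = 44.7 K.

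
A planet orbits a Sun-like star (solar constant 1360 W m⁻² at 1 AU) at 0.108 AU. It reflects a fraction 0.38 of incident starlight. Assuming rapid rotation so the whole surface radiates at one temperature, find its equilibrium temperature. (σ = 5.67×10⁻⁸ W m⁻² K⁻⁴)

T_eq ≈ 751 K

Flux at 0.108 AU: S = 1360/0.108² = 1.17×10⁵ W m⁻².
Energy balance: absorbed = emitted ⇒ πR²·S(1−A) = 4πR²·σT_eq⁴, so T_eq⁴ = S(1−A)/(4σ).
T_eq = [1.17×10⁵ × 0.62 / (4 × 5.67×10⁻⁸)]^(1/4) = (3.19×10¹¹)^(1/4) = 751 K.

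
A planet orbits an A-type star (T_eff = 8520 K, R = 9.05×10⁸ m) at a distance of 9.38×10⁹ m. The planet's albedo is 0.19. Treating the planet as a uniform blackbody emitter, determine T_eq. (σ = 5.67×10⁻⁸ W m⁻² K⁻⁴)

L = 4πR_⋆²σT_⋆⁴ = 4π(9.05×10⁸)² × 5.67×10⁻⁸ × (8520)⁴ = 3.08×10²⁷ W.
S = L/(4πd²) = 2.78×10⁶ W m⁻².
Energy balance: absorbed = emitted ⇒ πR²·S(1−A) = 4πR²·σT_eq⁴, so T_eq⁴ = S(1−A)/(4σ).
T_eq = [2.78×10⁶ × 0.81 / (4 × 5.67×10⁻⁸)]^(1/4) = (9.93×10¹²)^(1/4) = 1780 K.

T_eq ≈ 1780 K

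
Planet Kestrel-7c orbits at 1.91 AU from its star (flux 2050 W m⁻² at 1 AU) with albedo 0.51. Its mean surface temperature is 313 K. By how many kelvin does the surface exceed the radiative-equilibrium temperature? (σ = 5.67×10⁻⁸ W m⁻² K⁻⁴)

ΔT ≈ 126.3 K

S = 2050/1.91² = 561.9 W m⁻².
T_eq = [S(1−A)/(4σ)]^(1/4) = [561.9×0.49/(4×5.67×10⁻⁸)]^(1/4) = 186.7 K.
ΔT = T_surf − T_eq = 313 − 186.7.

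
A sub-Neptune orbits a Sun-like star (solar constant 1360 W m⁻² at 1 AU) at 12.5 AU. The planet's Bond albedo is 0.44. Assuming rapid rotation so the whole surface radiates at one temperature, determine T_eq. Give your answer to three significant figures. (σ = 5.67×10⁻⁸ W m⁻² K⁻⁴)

Flux at 12.5 AU: S = 1360/12.5² = 8.70 W m⁻².
Energy balance: absorbed = emitted ⇒ πR²·S(1−A) = 4πR²·σT_eq⁴, so T_eq⁴ = S(1−A)/(4σ).
T_eq = [8.70 × 0.56 / (4 × 5.67×10⁻⁸)]^(1/4) = (2.15×10⁷)^(1/4) = 68.1 K.

T_eq ≈ 68.1 K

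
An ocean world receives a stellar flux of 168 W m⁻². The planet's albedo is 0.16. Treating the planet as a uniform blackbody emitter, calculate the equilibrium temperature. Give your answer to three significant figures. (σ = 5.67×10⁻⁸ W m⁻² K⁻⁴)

T_eq ≈ 158 K

Energy balance: absorbed = emitted ⇒ πR²·S(1−A) = 4πR²·σT_eq⁴, so T_eq⁴ = S(1−A)/(4σ).
T_eq = [168 × 0.84 / (4 × 5.67×10⁻⁸)]^(1/4) = (6.22×10⁸)^(1/4) = 158 K.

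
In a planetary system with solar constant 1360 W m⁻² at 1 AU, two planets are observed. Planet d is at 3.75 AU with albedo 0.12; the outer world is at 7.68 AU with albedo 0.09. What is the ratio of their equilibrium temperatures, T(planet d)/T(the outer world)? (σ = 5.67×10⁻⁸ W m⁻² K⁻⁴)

T₁/T₂ ≈ 1.419

T_eq = [S₀(1−A)/(4σd²)]^(1/4), so T ∝ (1−A)^(1/4) / √d.
T₁ = [1360×0.88/(4×5.67×10⁻⁸×3.75²)]^(1/4) = 139.18 K.
T₂ = [1360×0.91/(4×5.67×10⁻⁸×7.68²)]^(1/4) = 98.07 K.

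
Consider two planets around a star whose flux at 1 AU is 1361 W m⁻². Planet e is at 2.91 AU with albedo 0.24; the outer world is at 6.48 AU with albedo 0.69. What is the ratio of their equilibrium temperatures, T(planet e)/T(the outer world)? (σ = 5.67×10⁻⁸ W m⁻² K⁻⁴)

T₁/T₂ ≈ 1.867

T_eq = [S₀(1−A)/(4σd²)]^(1/4), so T ∝ (1−A)^(1/4) / √d.
T₁ = [1361×0.76/(4×5.67×10⁻⁸×2.91²)]^(1/4) = 152.34 K.
T₂ = [1361×0.31/(4×5.67×10⁻⁸×6.48²)]^(1/4) = 81.58 K.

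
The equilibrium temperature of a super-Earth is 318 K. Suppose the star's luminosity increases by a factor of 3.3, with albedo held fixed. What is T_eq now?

T_eq ≈ 429 K

T_eq ∝ L^(1/4) · d^(−1/2).
T′ = 318 × 3.3^(1/4) = 429 K.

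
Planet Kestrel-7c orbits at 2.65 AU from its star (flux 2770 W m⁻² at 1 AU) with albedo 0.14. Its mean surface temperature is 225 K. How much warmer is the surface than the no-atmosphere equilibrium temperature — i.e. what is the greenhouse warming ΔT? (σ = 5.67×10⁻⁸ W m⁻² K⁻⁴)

ΔT ≈ 28.3 K

S = 2770/2.65² = 394.4 W m⁻².
T_eq = [S(1−A)/(4σ)]^(1/4) = [394.4×0.86/(4×5.67×10⁻⁸)]^(1/4) = 196.7 K.
ΔT = T_surf − T_eq = 225 − 196.7.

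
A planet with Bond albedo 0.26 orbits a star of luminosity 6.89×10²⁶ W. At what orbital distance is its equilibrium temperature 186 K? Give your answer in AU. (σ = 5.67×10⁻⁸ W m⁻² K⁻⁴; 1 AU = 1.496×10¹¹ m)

From T_eq⁴ = L(1−A)/(16πσd²): d = √[L(1−A)/(16πσT_eq⁴)].
d = √[6.89×10²⁶ × 0.74 / (16π × 5.67×10⁻⁸ × (186)⁴)] = 3.87×10¹¹ m = 2.58 AU.

d ≈ 2.58 AU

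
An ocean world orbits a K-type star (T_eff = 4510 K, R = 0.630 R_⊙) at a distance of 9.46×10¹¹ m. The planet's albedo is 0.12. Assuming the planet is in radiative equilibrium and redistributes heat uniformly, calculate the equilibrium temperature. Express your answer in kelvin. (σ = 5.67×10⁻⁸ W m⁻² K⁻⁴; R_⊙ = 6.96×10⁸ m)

R_⋆ = 0.630 × 6.96×10⁸ = 4.38×10⁸ m.
L = 4πR_⋆²σT_⋆⁴ = 4π(4.38×10⁸)² × 5.67×10⁻⁸ × (4510)⁴ = 5.67×10²⁵ W.
S = L/(4πd²) = 5.04 W m⁻².
Energy balance: absorbed = emitted ⇒ πR²·S(1−A) = 4πR²·σT_eq⁴, so T_eq⁴ = S(1−A)/(4σ).
T_eq = [5.04 × 0.88 / (4 × 5.67×10⁻⁸)]^(1/4) = (1.96×10⁷)^(1/4) = 66.5 K.

T_eq ≈ 66.5 K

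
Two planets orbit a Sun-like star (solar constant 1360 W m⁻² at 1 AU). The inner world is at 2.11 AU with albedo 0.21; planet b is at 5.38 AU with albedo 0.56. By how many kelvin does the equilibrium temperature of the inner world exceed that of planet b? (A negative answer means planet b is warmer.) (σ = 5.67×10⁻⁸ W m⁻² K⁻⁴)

T_eq = [S₀(1−A)/(4σd²)]^(1/4), so T ∝ (1−A)^(1/4) / √d.
T₁ = [1360×0.79/(4×5.67×10⁻⁸×2.11²)]^(1/4) = 180.61 K.
T₂ = [1360×0.44/(4×5.67×10⁻⁸×5.38²)]^(1/4) = 97.71 K.

ΔT ≈ 82.9 K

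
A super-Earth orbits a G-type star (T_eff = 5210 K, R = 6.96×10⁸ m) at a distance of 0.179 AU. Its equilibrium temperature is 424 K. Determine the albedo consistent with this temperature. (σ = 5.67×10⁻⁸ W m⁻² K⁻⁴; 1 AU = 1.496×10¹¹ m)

A ≈ 0.74

d = 0.179 AU = 2.68×10¹⁰ m.
L = 4πR_⋆²σT_⋆⁴ = 4π(6.96×10⁸)² × 5.67×10⁻⁸ × (5210)⁴ = 2.54×10²⁶ W.
S = L/(4πd²) = 2.82×10⁴ W m⁻².
From T_eq⁴ = S(1−A)/(4σ): 1−A = 4σT_eq⁴/S.
1−A = 4 × 5.67×10⁻⁸ × (424)⁴ / 2.82×10⁴ = 0.260.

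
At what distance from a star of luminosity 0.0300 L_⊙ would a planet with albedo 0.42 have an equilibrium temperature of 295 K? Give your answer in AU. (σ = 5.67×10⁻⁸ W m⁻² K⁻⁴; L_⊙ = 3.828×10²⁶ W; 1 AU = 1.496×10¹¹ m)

d ≈ 0.117 AU

L = 0.0300 × 3.828×10²⁶ = 1.15×10²⁵ W.
From T_eq⁴ = L(1−A)/(16πσd²): d = √[L(1−A)/(16πσT_eq⁴)].
d = √[1.15×10²⁵ × 0.58 / (16π × 5.67×10⁻⁸ × (295)⁴)] = 1.76×10¹⁰ m = 0.117 AU.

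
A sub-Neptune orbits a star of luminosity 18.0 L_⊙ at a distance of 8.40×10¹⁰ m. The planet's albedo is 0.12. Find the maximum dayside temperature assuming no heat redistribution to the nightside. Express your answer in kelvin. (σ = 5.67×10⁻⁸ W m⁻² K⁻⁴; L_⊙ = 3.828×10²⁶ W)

T_ss ≈ 1050 K

L = 18.0 × 3.828×10²⁶ = 6.89×10²⁷ W.
Flux: S = L/(4πd²) = 6.89×10²⁷/(4π×(8.40×10¹⁰)²) = 7.77×10⁴ W m⁻².
With no redistribution each surface element balances locally: S(1−A) = σT⁴.
T = [7.77×10⁴ × 0.88 / 5.67×10⁻⁸]^(1/4) = (1.21×10¹²)^(1/4) = 1050 K.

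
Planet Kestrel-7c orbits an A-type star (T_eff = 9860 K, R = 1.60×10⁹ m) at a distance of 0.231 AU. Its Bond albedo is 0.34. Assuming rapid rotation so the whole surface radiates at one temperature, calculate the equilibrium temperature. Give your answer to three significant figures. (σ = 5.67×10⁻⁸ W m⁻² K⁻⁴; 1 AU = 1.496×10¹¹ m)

T_eq ≈ 1350 K

d = 0.231 AU = 3.46×10¹⁰ m.
L = 4πR_⋆²σT_⋆⁴ = 4π(1.60×10⁹)² × 5.67×10⁻⁸ × (9860)⁴ = 1.72×10²⁸ W.
S = L/(4πd²) = 1.15×10⁶ W m⁻².
Energy balance: absorbed = emitted ⇒ πR²·S(1−A) = 4πR²·σT_eq⁴, so T_eq⁴ = S(1−A)/(4σ).
T_eq = [1.15×10⁶ × 0.66 / (4 × 5.67×10⁻⁸)]^(1/4) = (3.34×10¹²)^(1/4) = 1350 K.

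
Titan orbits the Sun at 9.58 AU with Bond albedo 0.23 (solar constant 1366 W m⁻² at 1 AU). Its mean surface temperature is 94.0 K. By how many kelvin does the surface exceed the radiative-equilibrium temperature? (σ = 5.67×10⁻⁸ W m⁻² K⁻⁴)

S = 1366/9.58² = 14.88 W m⁻².
T_eq = [S(1−A)/(4σ)]^(1/4) = [14.88×0.77/(4×5.67×10⁻⁸)]^(1/4) = 84.3 K.
ΔT = T_surf − T_eq = 94 − 84.3.

ΔT ≈ 9.7 K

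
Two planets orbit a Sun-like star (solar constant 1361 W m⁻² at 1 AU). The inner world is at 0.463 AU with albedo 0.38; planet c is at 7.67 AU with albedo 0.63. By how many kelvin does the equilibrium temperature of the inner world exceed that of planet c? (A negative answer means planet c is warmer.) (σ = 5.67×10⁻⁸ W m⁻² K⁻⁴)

ΔT ≈ 284.6 K

T_eq = [S₀(1−A)/(4σd²)]^(1/4), so T ∝ (1−A)^(1/4) / √d.
T₁ = [1361×0.62/(4×5.67×10⁻⁸×0.463²)]^(1/4) = 362.96 K.
T₂ = [1361×0.37/(4×5.67×10⁻⁸×7.67²)]^(1/4) = 78.38 K.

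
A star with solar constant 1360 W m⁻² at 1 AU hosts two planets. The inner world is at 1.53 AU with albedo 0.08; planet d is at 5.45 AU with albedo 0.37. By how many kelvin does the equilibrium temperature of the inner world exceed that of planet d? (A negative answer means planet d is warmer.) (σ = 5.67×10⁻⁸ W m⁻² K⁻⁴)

ΔT ≈ 114.1 K

T_eq = [S₀(1−A)/(4σd²)]^(1/4), so T ∝ (1−A)^(1/4) / √d.
T₁ = [1360×0.92/(4×5.67×10⁻⁸×1.53²)]^(1/4) = 220.33 K.
T₂ = [1360×0.63/(4×5.67×10⁻⁸×5.45²)]^(1/4) = 106.20 K.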